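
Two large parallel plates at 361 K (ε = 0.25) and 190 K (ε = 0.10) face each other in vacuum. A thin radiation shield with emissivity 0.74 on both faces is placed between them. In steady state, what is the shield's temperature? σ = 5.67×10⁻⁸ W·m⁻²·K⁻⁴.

In steady state the net flux on the hot side equals that on the cold side.
σ(T₁⁴−T_s⁴)/D₁ = σ(T_s⁴−T₂⁴)/D₂, with D₁ = 1/ε₁+1/ε_s−1 = 4.351, D₂ = 1/ε_s+1/ε₂−1 = 10.35.
Solve for T_s⁴: T_s⁴ = (D₂·T₁⁴ + D₁·T₂⁴)/(D₁+D₂) = 1.234×10¹⁰ K⁴.

T_s ≈ 333 K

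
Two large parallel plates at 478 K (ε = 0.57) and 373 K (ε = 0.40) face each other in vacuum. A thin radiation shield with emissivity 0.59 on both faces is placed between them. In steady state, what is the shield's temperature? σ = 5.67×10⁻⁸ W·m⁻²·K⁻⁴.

In steady state the net flux on the hot side equals that on the cold side.
σ(T₁⁴−T_s⁴)/D₁ = σ(T_s⁴−T₂⁴)/D₂, with D₁ = 1/ε₁+1/ε_s−1 = 2.449, D₂ = 1/ε_s+1/ε₂−1 = 3.195.
Solve for T_s⁴: T_s⁴ = (D₂·T₁⁴ + D₁·T₂⁴)/(D₁+D₂) = 3.795×10¹⁰ K⁴.

T_s ≈ 441 K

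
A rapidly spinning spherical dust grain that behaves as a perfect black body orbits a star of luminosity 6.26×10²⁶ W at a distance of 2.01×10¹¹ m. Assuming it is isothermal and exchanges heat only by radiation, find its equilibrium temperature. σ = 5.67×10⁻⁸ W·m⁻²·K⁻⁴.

First find the stellar flux at distance d: S = L/(4πd²) = 6.26×10²⁶/(4π·(2.01×10¹¹)²) = 1233 W/m².
For an isothermal sphere, absorbed (1−a)S·πr² = emitted σ·4πr²·T⁴, so T⁴ = (1−a)S/(4σ).
T⁴ = 1.00·1233/(4·5.67×10⁻⁸) = 5.437×10⁹ K⁴.

T ≈ 272 K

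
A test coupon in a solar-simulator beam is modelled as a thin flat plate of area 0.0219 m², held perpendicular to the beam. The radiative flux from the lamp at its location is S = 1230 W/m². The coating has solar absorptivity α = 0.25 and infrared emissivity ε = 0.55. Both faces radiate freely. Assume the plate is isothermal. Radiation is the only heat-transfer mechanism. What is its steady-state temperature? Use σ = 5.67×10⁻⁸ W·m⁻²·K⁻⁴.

At equilibrium, absorbed power = emitted power.
Absorbing cross-section = A = 0.02190 m²; emitting surface = 2A = 0.04380 m² (ratio 2).
αS·A_cross = εσ·A_surf·T⁴  ⇒  T⁴ = αS/(ε·2σ).
T⁴ = 0.250·1230/(0.55·2·5.67×10⁻⁸) = 4.930×10⁹ K⁴.
T = (4.930×10⁹)^(1/4).

T ≈ 265 K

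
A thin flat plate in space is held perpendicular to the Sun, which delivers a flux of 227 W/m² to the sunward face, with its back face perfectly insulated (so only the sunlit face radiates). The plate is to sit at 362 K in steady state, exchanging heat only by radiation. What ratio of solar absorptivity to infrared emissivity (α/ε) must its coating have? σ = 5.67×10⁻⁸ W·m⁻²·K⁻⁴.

α/ε ≈ 4.29

Balance: αS·A = εσ·1A·T⁴ ⇒ α/ε = σT⁴/S.
α/ε = 5.67×10⁻⁸·(362)⁴/227 = 5.67×10⁻⁸·1.717×10¹⁰/227.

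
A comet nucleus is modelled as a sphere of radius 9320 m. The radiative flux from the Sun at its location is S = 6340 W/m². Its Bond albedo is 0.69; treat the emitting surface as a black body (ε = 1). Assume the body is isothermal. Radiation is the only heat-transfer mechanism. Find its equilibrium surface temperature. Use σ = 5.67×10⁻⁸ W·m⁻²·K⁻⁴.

T ≈ 305 K

At equilibrium, absorbed power = emitted power.
Absorbing cross-section = πr² = 2.729×10⁸ m²; emitting surface = 4πr² = 1.092×10⁹ m² (ratio 4).
(1−a)S·A_cross = εσ·A_surf·T⁴  ⇒  T⁴ = (1−a)S/(4σ).
T⁴ = 0.310·6340/(4·5.67×10⁻⁸) = 8.666×10⁹ K⁴.
T = (8.666×10⁹)^(1/4).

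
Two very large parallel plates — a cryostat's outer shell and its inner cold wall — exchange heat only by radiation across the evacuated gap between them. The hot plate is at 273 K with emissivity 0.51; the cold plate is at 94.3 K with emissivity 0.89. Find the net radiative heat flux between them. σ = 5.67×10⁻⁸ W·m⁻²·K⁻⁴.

For two infinite grey parallel plates, q = σ(T₁⁴ − T₂⁴)/(1/ε₁ + 1/ε₂ − 1).
T₁⁴ − T₂⁴ = 5.555×10⁹ − 7.908×10⁷ = 5.475×10⁹ K⁴.
1/ε₁ + 1/ε₂ − 1 = 1.961 + 1.124 − 1 = 2.084.
q = 5.67×10⁻⁸ × 5.475×10⁹ / 2.084.

q ≈ 149 W/m²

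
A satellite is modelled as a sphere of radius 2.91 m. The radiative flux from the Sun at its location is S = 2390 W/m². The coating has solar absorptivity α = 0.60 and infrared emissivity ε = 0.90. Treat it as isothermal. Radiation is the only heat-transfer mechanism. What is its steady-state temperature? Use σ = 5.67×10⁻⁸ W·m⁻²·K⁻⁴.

At equilibrium, absorbed power = emitted power.
Absorbing cross-section = πr² = 26.60 m²; emitting surface = 4πr² = 106.4 m² (ratio 4).
αS·A_cross = εσ·A_surf·T⁴  ⇒  T⁴ = αS/(ε·4σ).
T⁴ = 0.600·2390/(0.90·4·5.67×10⁻⁸) = 7.025×10⁹ K⁴.
T = (7.025×10⁹)^(1/4).

T ≈ 290 K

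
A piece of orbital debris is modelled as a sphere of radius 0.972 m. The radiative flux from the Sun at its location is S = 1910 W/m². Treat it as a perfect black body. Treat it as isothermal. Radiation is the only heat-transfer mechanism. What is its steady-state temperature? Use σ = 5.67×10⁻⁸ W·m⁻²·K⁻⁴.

At equilibrium, absorbed power = emitted power.
Absorbing cross-section = πr² = 2.968 m²; emitting surface = 4πr² = 11.87 m² (ratio 4).
S·A_cross = εσ·A_surf·T⁴  ⇒  T⁴ = S/(4σ).
T⁴ = 1.00·1910/(4·5.67×10⁻⁸) = 8.422×10⁹ K⁴.
T = (8.422×10⁹)^(1/4).

T ≈ 303 K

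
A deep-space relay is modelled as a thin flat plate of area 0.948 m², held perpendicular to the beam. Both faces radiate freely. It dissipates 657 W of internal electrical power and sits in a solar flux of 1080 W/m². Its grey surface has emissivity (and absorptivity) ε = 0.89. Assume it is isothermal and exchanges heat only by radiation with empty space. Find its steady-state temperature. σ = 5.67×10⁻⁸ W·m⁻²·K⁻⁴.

At steady state, absorbed solar power + internal power = radiated power.
Absorbed: α·S·A_cross = 0.89·1080·0.9480 = 911.2 W (cross-section A).
Total input = 911.2 + 657 = 1568 W.
Radiated: εσ·A_surf·T⁴ with A_surf = 2A = 1.896 m².
T⁴ = 1568/(0.89·5.67×10⁻⁸·1.896) = 1.639×10¹⁰ K⁴.

T ≈ 358 K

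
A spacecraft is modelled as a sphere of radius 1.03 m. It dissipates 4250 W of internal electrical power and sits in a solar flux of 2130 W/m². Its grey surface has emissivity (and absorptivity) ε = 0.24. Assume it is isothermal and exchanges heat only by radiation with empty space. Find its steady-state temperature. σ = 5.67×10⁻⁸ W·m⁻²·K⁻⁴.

At steady state, absorbed solar power + internal power = radiated power.
Absorbed: α·S·A_cross = 0.24·2130·3.333 = 1704 W (cross-section πr²).
Total input = 1704 + 4250 = 5954 W.
Radiated: εσ·A_surf·T⁴ with A_surf = 4πr² = 13.33 m².
T⁴ = 5954/(0.24·5.67×10⁻⁸·13.33) = 3.282×10¹⁰ K⁴.

T ≈ 426 K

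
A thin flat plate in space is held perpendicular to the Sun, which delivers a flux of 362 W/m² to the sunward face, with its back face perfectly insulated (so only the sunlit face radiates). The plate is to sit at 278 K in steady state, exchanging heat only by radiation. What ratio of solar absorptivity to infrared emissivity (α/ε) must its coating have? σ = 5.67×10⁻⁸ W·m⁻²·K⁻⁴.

Balance: αS·A = εσ·1A·T⁴ ⇒ α/ε = σT⁴/S.
α/ε = 5.67×10⁻⁸·(278)⁴/362 = 5.67×10⁻⁸·5.973×10⁹/362.

α/ε ≈ 0.936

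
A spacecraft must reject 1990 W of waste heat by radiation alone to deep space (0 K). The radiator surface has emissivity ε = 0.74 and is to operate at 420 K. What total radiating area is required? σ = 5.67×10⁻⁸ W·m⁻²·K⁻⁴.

P = εσA T⁴ ⇒ A = P/(εσT⁴).
T⁴ = 3.112×10¹⁰ K⁴.
A = 1990/(0.74 × 5.67×10⁻⁸ × 3.112×10¹⁰).

A ≈ 1.52 m²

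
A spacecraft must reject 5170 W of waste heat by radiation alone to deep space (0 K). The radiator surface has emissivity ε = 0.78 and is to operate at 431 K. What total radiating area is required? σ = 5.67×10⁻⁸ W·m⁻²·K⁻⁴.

P = εσA T⁴ ⇒ A = P/(εσT⁴).
T⁴ = 3.451×10¹⁰ K⁴.
A = 5170/(0.78 × 5.67×10⁻⁸ × 3.451×10¹⁰).

A ≈ 3.39 m²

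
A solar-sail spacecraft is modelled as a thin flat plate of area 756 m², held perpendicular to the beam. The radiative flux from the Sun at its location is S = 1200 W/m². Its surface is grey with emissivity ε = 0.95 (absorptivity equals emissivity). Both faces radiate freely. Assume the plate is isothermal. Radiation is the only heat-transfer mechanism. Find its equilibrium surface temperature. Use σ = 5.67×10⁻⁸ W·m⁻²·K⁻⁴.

At equilibrium, absorbed power = emitted power.
Absorbing cross-section = A = 756.0 m²; emitting surface = 2A = 1512 m² (ratio 2).
εS·A_cross = εσ·A_surf·T⁴  ⇒  T⁴ = S/(2σ)   (ε cancels).
T⁴ = 1200/(2·5.67×10⁻⁸) = 1.058×10¹⁰ K⁴.
T = (1.058×10¹⁰)^(1/4).

T ≈ 321 K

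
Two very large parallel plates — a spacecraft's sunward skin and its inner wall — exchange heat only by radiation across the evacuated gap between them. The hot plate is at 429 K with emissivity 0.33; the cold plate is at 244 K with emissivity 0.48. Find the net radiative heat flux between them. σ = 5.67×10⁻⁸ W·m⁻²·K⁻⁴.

q ≈ 418 W/m²

For two infinite grey parallel plates, q = σ(T₁⁴ − T₂⁴)/(1/ε₁ + 1/ε₂ − 1).
T₁⁴ − T₂⁴ = 3.387×10¹⁰ − 3.545×10⁹ = 3.033×10¹⁰ K⁴.
1/ε₁ + 1/ε₂ − 1 = 3.030 + 2.083 − 1 = 4.114.
q = 5.67×10⁻⁸ × 3.033×10¹⁰ / 4.114.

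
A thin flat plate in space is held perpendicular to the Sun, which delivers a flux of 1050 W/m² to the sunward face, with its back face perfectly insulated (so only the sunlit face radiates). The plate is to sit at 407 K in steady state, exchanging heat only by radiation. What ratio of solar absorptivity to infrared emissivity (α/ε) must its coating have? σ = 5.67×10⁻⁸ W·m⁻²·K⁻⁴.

Balance: αS·A = εσ·1A·T⁴ ⇒ α/ε = σT⁴/S.
α/ε = 5.67×10⁻⁸·(407)⁴/1050 = 5.67×10⁻⁸·2.744×10¹⁰/1050.

α/ε ≈ 1.48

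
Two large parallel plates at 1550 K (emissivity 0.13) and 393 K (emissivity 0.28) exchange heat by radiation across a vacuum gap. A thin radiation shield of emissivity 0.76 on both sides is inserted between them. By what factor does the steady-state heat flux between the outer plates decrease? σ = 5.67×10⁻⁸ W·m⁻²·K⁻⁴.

Without shield: q₀ = σΔ(T⁴)/(1/ε₁+1/ε₂−1) with denominator 10.26.
With shield the two gaps are in series; the resistances add: (1/ε₁+1/ε_s−1)+(1/ε_s+1/ε₂−1) = 8.008+3.887 = 11.90.
Heat-flux ratio q₀/q = 11.90/10.26.

factor ≈ 1.16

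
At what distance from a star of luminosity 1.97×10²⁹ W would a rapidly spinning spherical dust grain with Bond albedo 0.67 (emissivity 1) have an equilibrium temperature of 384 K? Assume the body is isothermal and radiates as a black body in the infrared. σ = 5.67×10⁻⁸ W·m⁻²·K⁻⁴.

d ≈ 1.02×10¹² m

For an isothermal black-emitting sphere, (1−a)S·πr² = σ·4πr²·T⁴ ⇒ S = 4σT⁴/(1−a).
S = 4·5.67×10⁻⁸·(384)⁴/0.330 = 14940 W/m².
Flux falls as S = L/(4πd²), so d = √(L/(4πS)) = √(1.97×10²⁹/(4π·14940)).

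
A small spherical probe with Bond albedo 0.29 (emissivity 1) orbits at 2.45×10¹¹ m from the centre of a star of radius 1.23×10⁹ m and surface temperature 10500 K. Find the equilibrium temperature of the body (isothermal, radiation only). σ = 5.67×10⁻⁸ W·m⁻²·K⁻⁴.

T ≈ 483 K

The star's surface emits σT_*⁴; at distance d the flux is S = σT_*⁴(R_*/d)².
S = 5.67×10⁻⁸·(10500)⁴·(1.23×10⁹/2.45×10¹¹)² = 17370 W/m².
For an isothermal sphere T⁴ = (1−a)S/(4σ) = 5.438×10¹⁰ K⁴.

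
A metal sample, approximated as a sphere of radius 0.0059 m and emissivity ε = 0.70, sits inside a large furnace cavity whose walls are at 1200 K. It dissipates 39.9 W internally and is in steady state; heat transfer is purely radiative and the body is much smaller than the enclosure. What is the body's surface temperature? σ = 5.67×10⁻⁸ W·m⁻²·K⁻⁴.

T ≈ 1450 K

For a small grey body in a large enclosure, net radiated power = εσA(T⁴ − T_w⁴).
Steady state: P = εσA(T⁴ − T_w⁴) with A = 4πr² = 4.374×10⁻⁴ m².
T⁴ = P/(εσA) + T_w⁴ = 39.9/(0.70·5.67×10⁻⁸·4.374×10⁻⁴) + (1200)⁴
    = 2.298×10¹² + 2.074×10¹² = 4.372×10¹² K⁴.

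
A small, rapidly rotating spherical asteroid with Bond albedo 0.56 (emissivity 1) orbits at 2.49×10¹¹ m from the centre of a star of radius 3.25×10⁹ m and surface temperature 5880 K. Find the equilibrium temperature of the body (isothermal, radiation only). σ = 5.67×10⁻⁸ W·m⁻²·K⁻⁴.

The star's surface emits σT_*⁴; at distance d the flux is S = σT_*⁴(R_*/d)².
S = 5.67×10⁻⁸·(5880)⁴·(3.25×10⁹/2.49×10¹¹)² = 11550 W/m².
For an isothermal sphere T⁴ = (1−a)S/(4σ) = 2.240×10¹⁰ K⁴.

T ≈ 387 K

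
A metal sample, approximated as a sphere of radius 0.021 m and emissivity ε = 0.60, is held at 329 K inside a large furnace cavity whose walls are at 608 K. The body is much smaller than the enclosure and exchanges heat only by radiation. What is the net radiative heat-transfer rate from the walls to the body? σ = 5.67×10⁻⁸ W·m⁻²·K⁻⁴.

P_net ≈ 23.6 W

For a small grey body in a large enclosure: P_net = εσA(T_body⁴ − T_wall⁴).
A = 4πr² = 0.005542 m²; T_body⁴ − T_wall⁴ = 1.172×10¹⁰ − 1.367×10¹¹ = -1.249×10¹¹ K⁴.
|P_net| = 0.60·5.67×10⁻⁸·0.005542·1.249×10¹¹.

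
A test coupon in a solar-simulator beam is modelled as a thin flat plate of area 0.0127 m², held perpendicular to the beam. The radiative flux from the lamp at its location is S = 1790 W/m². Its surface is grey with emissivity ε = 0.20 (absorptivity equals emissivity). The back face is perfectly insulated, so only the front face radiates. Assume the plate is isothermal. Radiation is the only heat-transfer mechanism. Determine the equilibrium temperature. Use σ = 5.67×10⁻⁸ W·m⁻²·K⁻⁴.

T ≈ 422 K

At equilibrium, absorbed power = emitted power.
Absorbing cross-section = A = 0.01270 m²; emitting surface = A = 0.01270 m² (ratio 1).
εS·A_cross = εσ·A_surf·T⁴  ⇒  T⁴ = S/(1σ)   (ε cancels).
T⁴ = 1790/(1·5.67×10⁻⁸) = 3.157×10¹⁰ K⁴.
T = (3.157×10¹⁰)^(1/4).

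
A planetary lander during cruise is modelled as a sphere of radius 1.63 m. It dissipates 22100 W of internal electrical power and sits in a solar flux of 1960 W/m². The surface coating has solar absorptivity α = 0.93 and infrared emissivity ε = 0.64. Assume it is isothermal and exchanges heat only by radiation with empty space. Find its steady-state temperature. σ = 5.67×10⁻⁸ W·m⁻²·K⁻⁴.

At steady state, absorbed solar power + internal power = radiated power.
Absorbed: α·S·A_cross = 0.93·1960·8.347 = 15210 W (cross-section πr²).
Total input = 15210 + 22100 = 37310 W.
Radiated: εσ·A_surf·T⁴ with A_surf = 4πr² = 33.39 m².
T⁴ = 37310/(0.64·5.67×10⁻⁸·33.39) = 3.080×10¹⁰ K⁴.

T ≈ 419 K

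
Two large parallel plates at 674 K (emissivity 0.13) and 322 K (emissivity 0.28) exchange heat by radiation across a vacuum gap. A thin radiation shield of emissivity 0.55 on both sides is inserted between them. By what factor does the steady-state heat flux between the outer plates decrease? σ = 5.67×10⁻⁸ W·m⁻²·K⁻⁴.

Without shield: q₀ = σΔ(T⁴)/(1/ε₁+1/ε₂−1) with denominator 10.26.
With shield the two gaps are in series; the resistances add: (1/ε₁+1/ε_s−1)+(1/ε_s+1/ε₂−1) = 8.510+4.390 = 12.90.
Heat-flux ratio q₀/q = 12.90/10.26.

factor ≈ 1.26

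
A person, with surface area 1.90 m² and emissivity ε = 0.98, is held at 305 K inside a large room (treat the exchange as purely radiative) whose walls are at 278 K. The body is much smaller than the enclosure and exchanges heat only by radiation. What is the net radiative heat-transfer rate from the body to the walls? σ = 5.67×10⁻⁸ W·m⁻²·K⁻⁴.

P_net ≈ 283 W

For a small grey body in a large enclosure: P_net = εσA(T_body⁴ − T_wall⁴).
A = 1.90 m²; T_body⁴ − T_wall⁴ = 8.654×10⁹ − 5.973×10⁹ = 2.681×10⁹ K⁴.
|P_net| = 0.98·5.67×10⁻⁸·1.900·2.681×10⁹.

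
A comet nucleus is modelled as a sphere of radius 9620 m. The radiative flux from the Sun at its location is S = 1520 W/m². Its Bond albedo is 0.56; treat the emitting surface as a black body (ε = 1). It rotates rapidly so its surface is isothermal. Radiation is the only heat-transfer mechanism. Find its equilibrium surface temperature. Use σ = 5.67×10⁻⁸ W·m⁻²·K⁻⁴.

T ≈ 233 K

At equilibrium, absorbed power = emitted power.
Absorbing cross-section = πr² = 2.907×10⁸ m²; emitting surface = 4πr² = 1.163×10⁹ m² (ratio 4).
(1−a)S·A_cross = εσ·A_surf·T⁴  ⇒  T⁴ = (1−a)S/(4σ).
T⁴ = 0.440·1520/(4·5.67×10⁻⁸) = 2.949×10⁹ K⁴.
T = (2.949×10⁹)^(1/4).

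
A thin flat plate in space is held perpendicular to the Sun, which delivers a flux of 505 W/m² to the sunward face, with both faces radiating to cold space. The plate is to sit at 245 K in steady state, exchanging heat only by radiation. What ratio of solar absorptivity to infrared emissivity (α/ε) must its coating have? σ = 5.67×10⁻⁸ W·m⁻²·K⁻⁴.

Balance: αS·A = εσ·2A·T⁴ ⇒ α/ε = 2σT⁴/S.
α/ε = 2·5.67×10⁻⁸·(245)⁴/505 = 2·5.67×10⁻⁸·3.603×10⁹/505.

α/ε ≈ 0.809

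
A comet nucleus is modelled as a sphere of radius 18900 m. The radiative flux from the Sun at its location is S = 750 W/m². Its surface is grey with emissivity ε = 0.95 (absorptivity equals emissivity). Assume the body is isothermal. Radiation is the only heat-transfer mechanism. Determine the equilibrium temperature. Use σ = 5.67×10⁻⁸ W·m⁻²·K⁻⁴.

T ≈ 240 K

At equilibrium, absorbed power = emitted power.
Absorbing cross-section = πr² = 1.122×10⁹ m²; emitting surface = 4πr² = 4.489×10⁹ m² (ratio 4).
εS·A_cross = εσ·A_surf·T⁴  ⇒  T⁴ = S/(4σ)   (ε cancels).
T⁴ = 750/(4·5.67×10⁻⁸) = 3.307×10⁹ K⁴.
T = (3.307×10⁹)^(1/4).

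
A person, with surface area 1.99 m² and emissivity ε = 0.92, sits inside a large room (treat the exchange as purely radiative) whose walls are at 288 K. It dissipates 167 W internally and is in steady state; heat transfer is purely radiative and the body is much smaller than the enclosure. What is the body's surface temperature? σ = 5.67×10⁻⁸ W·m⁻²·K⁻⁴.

For a small grey body in a large enclosure, net radiated power = εσA(T⁴ − T_w⁴).
Steady state: P = εσA(T⁴ − T_w⁴) with A = 1.99 m².
T⁴ = P/(εσA) + T_w⁴ = 167/(0.92·5.67×10⁻⁸·1.990) + (288)⁴
    = 1.609×10⁹ + 6.880×10⁹ = 8.488×10⁹ K⁴.

T ≈ 304 K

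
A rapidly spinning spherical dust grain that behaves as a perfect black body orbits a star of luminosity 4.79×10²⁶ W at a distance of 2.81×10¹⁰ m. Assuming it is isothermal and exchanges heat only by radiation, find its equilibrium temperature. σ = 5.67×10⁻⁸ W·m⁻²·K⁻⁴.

First find the stellar flux at distance d: S = L/(4πd²) = 4.79×10²⁶/(4π·(2.81×10¹⁰)²) = 48270 W/m².
For an isothermal sphere, absorbed (1−a)S·πr² = emitted σ·4πr²·T⁴, so T⁴ = (1−a)S/(4σ).
T⁴ = 1.00·48270/(4·5.67×10⁻⁸) = 2.128×10¹¹ K⁴.

T ≈ 679 K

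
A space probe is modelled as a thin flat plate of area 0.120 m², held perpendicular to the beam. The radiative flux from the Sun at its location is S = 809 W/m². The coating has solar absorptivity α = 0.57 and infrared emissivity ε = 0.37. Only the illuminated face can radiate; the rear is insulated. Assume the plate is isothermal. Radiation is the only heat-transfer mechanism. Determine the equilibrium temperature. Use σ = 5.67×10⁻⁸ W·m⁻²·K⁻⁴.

At equilibrium, absorbed power = emitted power.
Absorbing cross-section = A = 0.1200 m²; emitting surface = A = 0.1200 m² (ratio 1).
αS·A_cross = εσ·A_surf·T⁴  ⇒  T⁴ = αS/(ε·1σ).
T⁴ = 0.570·809/(0.37·1·5.67×10⁻⁸) = 2.198×10¹⁰ K⁴.
T = (2.198×10¹⁰)^(1/4).

T ≈ 385 K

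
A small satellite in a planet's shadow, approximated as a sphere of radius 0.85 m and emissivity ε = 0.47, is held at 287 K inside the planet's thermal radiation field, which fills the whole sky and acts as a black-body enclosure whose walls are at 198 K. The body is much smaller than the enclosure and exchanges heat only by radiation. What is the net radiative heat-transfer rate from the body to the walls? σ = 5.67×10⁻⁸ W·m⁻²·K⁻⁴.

For a small grey body in a large enclosure: P_net = εσA(T_body⁴ − T_wall⁴).
A = 4πr² = 9.079 m²; T_body⁴ − T_wall⁴ = 6.785×10⁹ − 1.537×10⁹ = 5.248×10⁹ K⁴.
|P_net| = 0.47·5.67×10⁻⁸·9.079·5.248×10⁹.

P_net ≈ 1270 W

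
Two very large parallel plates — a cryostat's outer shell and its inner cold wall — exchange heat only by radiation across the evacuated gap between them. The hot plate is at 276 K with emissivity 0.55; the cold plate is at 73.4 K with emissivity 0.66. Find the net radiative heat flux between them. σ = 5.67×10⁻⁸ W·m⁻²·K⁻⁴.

q ≈ 140 W/m²

For two infinite grey parallel plates, q = σ(T₁⁴ − T₂⁴)/(1/ε₁ + 1/ε₂ − 1).
T₁⁴ − T₂⁴ = 5.803×10⁹ − 2.903×10⁷ = 5.774×10⁹ K⁴.
1/ε₁ + 1/ε₂ − 1 = 1.818 + 1.515 − 1 = 2.333.
q = 5.67×10⁻⁸ × 5.774×10⁹ / 2.333.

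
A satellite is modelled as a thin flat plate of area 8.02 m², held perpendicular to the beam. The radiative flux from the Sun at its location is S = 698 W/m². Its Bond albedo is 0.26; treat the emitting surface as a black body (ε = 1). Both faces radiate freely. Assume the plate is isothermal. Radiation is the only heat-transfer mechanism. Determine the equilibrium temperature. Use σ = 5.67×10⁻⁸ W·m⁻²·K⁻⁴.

T ≈ 260 K

At equilibrium, absorbed power = emitted power.
Absorbing cross-section = A = 8.020 m²; emitting surface = 2A = 16.04 m² (ratio 2).
(1−a)S·A_cross = εσ·A_surf·T⁴  ⇒  T⁴ = (1−a)S/(2σ).
T⁴ = 0.740·698/(2·5.67×10⁻⁸) = 4.555×10⁹ K⁴.
T = (4.555×10⁹)^(1/4).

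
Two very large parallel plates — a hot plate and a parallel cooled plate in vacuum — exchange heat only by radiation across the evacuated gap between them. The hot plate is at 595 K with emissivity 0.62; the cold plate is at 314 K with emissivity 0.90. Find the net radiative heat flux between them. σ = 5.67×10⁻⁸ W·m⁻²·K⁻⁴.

For two infinite grey parallel plates, q = σ(T₁⁴ − T₂⁴)/(1/ε₁ + 1/ε₂ − 1).
T₁⁴ − T₂⁴ = 1.253×10¹¹ − 9.721×10⁹ = 1.156×10¹¹ K⁴.
1/ε₁ + 1/ε₂ − 1 = 1.613 + 1.111 − 1 = 1.724.
q = 5.67×10⁻⁸ × 1.156×10¹¹ / 1.724.

q ≈ 3800 W/m²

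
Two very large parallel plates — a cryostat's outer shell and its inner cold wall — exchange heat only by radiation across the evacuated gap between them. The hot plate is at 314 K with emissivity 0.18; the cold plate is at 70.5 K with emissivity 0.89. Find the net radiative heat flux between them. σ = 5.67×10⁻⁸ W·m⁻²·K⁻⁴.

For two infinite grey parallel plates, q = σ(T₁⁴ − T₂⁴)/(1/ε₁ + 1/ε₂ − 1).
T₁⁴ − T₂⁴ = 9.721×10⁹ − 2.470×10⁷ = 9.696×10⁹ K⁴.
1/ε₁ + 1/ε₂ − 1 = 5.556 + 1.124 − 1 = 5.679.
q = 5.67×10⁻⁸ × 9.696×10⁹ / 5.679.

q ≈ 96.8 W/m²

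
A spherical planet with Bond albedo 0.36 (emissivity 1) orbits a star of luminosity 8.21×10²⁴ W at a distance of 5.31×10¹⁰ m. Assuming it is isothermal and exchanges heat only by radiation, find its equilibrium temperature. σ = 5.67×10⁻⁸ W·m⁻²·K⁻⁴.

T ≈ 160 K

First find the stellar flux at distance d: S = L/(4πd²) = 8.21×10²⁴/(4π·(5.31×10¹⁰)²) = 231.7 W/m².
For an isothermal sphere, absorbed (1−a)S·πr² = emitted σ·4πr²·T⁴, so T⁴ = (1−a)S/(4σ).
T⁴ = 0.640·231.7/(4·5.67×10⁻⁸) = 6.539×10⁸ K⁴.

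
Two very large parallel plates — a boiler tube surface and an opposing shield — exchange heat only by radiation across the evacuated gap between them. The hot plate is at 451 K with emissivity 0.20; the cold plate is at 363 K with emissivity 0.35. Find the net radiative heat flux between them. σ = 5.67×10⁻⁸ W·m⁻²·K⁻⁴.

q ≈ 199 W/m²

For two infinite grey parallel plates, q = σ(T₁⁴ − T₂⁴)/(1/ε₁ + 1/ε₂ − 1).
T₁⁴ − T₂⁴ = 4.137×10¹⁰ − 1.736×10¹⁰ = 2.401×10¹⁰ K⁴.
1/ε₁ + 1/ε₂ − 1 = 5.000 + 2.857 − 1 = 6.857.
q = 5.67×10⁻⁸ × 2.401×10¹⁰ / 6.857.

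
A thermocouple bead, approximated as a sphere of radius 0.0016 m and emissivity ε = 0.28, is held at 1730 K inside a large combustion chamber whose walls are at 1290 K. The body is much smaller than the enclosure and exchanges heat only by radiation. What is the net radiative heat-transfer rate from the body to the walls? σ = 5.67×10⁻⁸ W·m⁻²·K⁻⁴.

P_net ≈ 3.16 W

For a small grey body in a large enclosure: P_net = εσA(T_body⁴ − T_wall⁴).
A = 4πr² = 3.217×10⁻⁵ m²; T_body⁴ − T_wall⁴ = 8.957×10¹² − 2.769×10¹² = 6.188×10¹² K⁴.
|P_net| = 0.28·5.67×10⁻⁸·3.217×10⁻⁵·6.188×10¹².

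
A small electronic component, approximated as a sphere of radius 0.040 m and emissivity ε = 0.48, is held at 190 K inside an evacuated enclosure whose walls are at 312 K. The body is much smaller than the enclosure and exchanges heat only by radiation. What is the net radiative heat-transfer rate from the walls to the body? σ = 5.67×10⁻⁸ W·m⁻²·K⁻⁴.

P_net ≈ 4.47 W

For a small grey body in a large enclosure: P_net = εσA(T_body⁴ − T_wall⁴).
A = 4πr² = 0.02011 m²; T_body⁴ − T_wall⁴ = 1.303×10⁹ − 9.476×10⁹ = -8.173×10⁹ K⁴.
|P_net| = 0.48·5.67×10⁻⁸·0.02011·8.173×10⁹.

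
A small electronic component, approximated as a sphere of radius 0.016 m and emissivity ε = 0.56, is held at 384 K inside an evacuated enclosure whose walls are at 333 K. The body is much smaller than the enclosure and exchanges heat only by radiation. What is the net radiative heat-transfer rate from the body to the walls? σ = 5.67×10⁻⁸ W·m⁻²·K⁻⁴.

P_net ≈ 0.965 W

For a small grey body in a large enclosure: P_net = εσA(T_body⁴ − T_wall⁴).
A = 4πr² = 0.003217 m²; T_body⁴ − T_wall⁴ = 2.174×10¹⁰ − 1.230×10¹⁰ = 9.447×10⁹ K⁴.
|P_net| = 0.56·5.67×10⁻⁸·0.003217·9.447×10⁹.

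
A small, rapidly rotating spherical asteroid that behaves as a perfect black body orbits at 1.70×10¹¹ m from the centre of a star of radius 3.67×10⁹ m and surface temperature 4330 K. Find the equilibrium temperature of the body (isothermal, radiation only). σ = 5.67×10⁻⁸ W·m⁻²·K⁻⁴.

The star's surface emits σT_*⁴; at distance d the flux is S = σT_*⁴(R_*/d)².
S = 5.67×10⁻⁸·(4330)⁴·(3.67×10⁹/1.70×10¹¹)² = 9289 W/m².
For an isothermal sphere T⁴ = (1−a)S/(4σ) = 4.096×10¹⁰ K⁴.

T ≈ 450 K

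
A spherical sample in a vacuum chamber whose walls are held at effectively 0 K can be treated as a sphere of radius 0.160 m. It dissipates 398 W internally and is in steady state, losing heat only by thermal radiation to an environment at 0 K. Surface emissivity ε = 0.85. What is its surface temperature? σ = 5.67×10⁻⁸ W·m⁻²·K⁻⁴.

Steady state: internal power = radiated power, P = εσA T⁴.
Radiating area A = 4πr² = 0.3217 m².
T⁴ = P/(εσA) = 398/(0.85·5.67×10⁻⁸·0.3217) = 2.567×10¹⁰ K⁴.
T = (2.567×10¹⁰)^(1/4).

T ≈ 400 K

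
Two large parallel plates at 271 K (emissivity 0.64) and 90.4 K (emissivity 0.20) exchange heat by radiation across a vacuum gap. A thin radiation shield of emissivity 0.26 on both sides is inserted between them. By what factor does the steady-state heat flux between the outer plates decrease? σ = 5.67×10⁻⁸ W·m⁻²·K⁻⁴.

factor ≈ 2.20

Without shield: q₀ = σΔ(T⁴)/(1/ε₁+1/ε₂−1) with denominator 5.562.
With shield the two gaps are in series; the resistances add: (1/ε₁+1/ε_s−1)+(1/ε_s+1/ε₂−1) = 4.409+7.846 = 12.25.
Heat-flux ratio q₀/q = 12.25/5.562.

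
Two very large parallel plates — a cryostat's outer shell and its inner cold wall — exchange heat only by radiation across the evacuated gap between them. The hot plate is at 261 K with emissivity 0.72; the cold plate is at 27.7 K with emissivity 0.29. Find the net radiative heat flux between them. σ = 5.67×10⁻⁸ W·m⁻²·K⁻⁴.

q ≈ 68.6 W/m²

For two infinite grey parallel plates, q = σ(T₁⁴ − T₂⁴)/(1/ε₁ + 1/ε₂ − 1).
T₁⁴ − T₂⁴ = 4.640×10⁹ − 5.887×10⁵ = 4.640×10⁹ K⁴.
1/ε₁ + 1/ε₂ − 1 = 1.389 + 3.448 − 1 = 3.837.
q = 5.67×10⁻⁸ × 4.640×10⁹ / 3.837.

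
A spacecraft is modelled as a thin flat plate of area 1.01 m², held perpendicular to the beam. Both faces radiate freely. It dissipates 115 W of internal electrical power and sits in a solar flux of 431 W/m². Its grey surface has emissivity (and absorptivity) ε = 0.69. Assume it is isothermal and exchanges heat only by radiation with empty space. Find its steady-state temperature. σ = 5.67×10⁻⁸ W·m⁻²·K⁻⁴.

T ≈ 269 K

At steady state, absorbed solar power + internal power = radiated power.
Absorbed: α·S·A_cross = 0.69·431·1.010 = 300.4 W (cross-section A).
Total input = 300.4 + 115 = 415.4 W.
Radiated: εσ·A_surf·T⁴ with A_surf = 2A = 2.020 m².
T⁴ = 415.4/(0.69·5.67×10⁻⁸·2.020) = 5.256×10⁹ K⁴.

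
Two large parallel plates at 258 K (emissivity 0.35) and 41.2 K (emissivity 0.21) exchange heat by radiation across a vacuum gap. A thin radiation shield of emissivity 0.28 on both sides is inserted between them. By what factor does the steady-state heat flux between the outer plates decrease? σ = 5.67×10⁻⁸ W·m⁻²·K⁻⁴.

Without shield: q₀ = σΔ(T⁴)/(1/ε₁+1/ε₂−1) with denominator 6.619.
With shield the two gaps are in series; the resistances add: (1/ε₁+1/ε_s−1)+(1/ε_s+1/ε₂−1) = 5.429+7.333 = 12.76.
Heat-flux ratio q₀/q = 12.76/6.619.

factor ≈ 1.93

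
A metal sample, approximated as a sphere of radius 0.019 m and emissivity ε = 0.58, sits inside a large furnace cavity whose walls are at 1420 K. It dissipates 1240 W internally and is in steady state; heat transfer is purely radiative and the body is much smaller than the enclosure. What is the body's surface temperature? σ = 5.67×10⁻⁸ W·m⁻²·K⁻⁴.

For a small grey body in a large enclosure, net radiated power = εσA(T⁴ − T_w⁴).
Steady state: P = εσA(T⁴ − T_w⁴) with A = 4πr² = 0.004536 m².
T⁴ = P/(εσA) + T_w⁴ = 1240/(0.58·5.67×10⁻⁸·0.004536) + (1420)⁴
    = 8.312×10¹² + 4.066×10¹² = 1.238×10¹³ K⁴.

T ≈ 1880 K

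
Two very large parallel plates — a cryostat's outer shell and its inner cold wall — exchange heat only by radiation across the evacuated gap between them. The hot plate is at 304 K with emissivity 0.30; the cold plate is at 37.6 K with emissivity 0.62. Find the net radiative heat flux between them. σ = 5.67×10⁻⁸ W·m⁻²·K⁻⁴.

For two infinite grey parallel plates, q = σ(T₁⁴ − T₂⁴)/(1/ε₁ + 1/ε₂ − 1).
T₁⁴ − T₂⁴ = 8.541×10⁹ − 1.999×10⁶ = 8.539×10⁹ K⁴.
1/ε₁ + 1/ε₂ − 1 = 3.333 + 1.613 − 1 = 3.946.
q = 5.67×10⁻⁸ × 8.539×10⁹ / 3.946.

q ≈ 123 W/m²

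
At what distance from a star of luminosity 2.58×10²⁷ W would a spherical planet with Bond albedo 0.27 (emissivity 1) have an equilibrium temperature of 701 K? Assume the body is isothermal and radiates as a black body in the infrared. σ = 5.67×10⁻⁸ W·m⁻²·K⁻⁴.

d ≈ 5.23×10¹⁰ m

For an isothermal black-emitting sphere, (1−a)S·πr² = σ·4πr²·T⁴ ⇒ S = 4σT⁴/(1−a).
S = 4·5.67×10⁻⁸·(701)⁴/0.730 = 75020 W/m².
Flux falls as S = L/(4πd²), so d = √(L/(4πS)) = √(2.58×10²⁷/(4π·75020)).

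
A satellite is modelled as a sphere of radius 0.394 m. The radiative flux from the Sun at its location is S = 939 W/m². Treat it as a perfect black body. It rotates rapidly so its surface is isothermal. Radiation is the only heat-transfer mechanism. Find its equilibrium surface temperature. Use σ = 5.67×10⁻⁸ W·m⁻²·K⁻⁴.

At equilibrium, absorbed power = emitted power.
Absorbing cross-section = πr² = 0.4877 m²; emitting surface = 4πr² = 1.951 m² (ratio 4).
S·A_cross = εσ·A_surf·T⁴  ⇒  T⁴ = S/(4σ).
T⁴ = 1.00·939/(4·5.67×10⁻⁸) = 4.140×10⁹ K⁴.
T = (4.140×10⁹)^(1/4).

T ≈ 254 K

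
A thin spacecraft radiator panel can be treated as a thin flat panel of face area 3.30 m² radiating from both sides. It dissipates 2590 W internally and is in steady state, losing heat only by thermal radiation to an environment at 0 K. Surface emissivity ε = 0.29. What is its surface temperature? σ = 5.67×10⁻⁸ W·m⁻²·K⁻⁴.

Steady state: internal power = radiated power, P = εσA T⁴.
Radiating area A = 2·3.30 = 6.600 m².
T⁴ = P/(εσA) = 2590/(0.29·5.67×10⁻⁸·6.600) = 2.387×10¹⁰ K⁴.
T = (2.387×10¹⁰)^(1/4).

T ≈ 393 K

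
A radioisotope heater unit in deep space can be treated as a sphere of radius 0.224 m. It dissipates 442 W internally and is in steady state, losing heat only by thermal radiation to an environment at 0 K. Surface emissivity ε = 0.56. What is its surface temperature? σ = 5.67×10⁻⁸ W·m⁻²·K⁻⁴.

Steady state: internal power = radiated power, P = εσA T⁴.
Radiating area A = 4πr² = 0.6305 m².
T⁴ = P/(εσA) = 442/(0.56·5.67×10⁻⁸·0.6305) = 2.208×10¹⁰ K⁴.
T = (2.208×10¹⁰)^(1/4).

T ≈ 385 K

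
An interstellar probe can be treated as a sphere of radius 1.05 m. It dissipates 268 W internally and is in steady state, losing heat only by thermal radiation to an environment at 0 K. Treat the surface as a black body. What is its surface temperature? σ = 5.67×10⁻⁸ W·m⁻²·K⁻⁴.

T ≈ 136 K

Steady state: internal power = radiated power, P = εσA T⁴.
Radiating area A = 4πr² = 13.85 m².
T⁴ = P/(εσA) = 268/(1.0·5.67×10⁻⁸·13.85) = 3.412×10⁸ K⁴.
T = (3.412×10⁸)^(1/4).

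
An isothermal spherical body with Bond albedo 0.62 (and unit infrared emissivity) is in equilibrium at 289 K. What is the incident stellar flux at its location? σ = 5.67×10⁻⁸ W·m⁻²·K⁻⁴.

S ≈ 4160 W/m²

(1−a)S·πr² = σ·4πr²·T⁴ ⇒ S = 4σT⁴/(1−a).
S = 4·5.67×10⁻⁸·6.976×10⁹/0.380.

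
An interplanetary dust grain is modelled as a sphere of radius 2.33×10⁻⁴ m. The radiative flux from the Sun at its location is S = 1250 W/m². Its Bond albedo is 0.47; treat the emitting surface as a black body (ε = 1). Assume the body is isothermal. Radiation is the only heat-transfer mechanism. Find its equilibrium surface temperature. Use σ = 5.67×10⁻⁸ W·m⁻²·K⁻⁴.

At equilibrium, absorbed power = emitted power.
Absorbing cross-section = πr² = 1.706×10⁻⁷ m²; emitting surface = 4πr² = 6.822×10⁻⁷ m² (ratio 4).
(1−a)S·A_cross = εσ·A_surf·T⁴  ⇒  T⁴ = (1−a)S/(4σ).
T⁴ = 0.530·1250/(4·5.67×10⁻⁸) = 2.921×10⁹ K⁴.
T = (2.921×10⁹)^(1/4).

T ≈ 232 K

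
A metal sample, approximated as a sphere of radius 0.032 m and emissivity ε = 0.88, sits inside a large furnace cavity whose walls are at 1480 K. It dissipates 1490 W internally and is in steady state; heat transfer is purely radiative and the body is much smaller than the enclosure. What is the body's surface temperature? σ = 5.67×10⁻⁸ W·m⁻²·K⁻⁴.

T ≈ 1630 K

For a small grey body in a large enclosure, net radiated power = εσA(T⁴ − T_w⁴).
Steady state: P = εσA(T⁴ − T_w⁴) with A = 4πr² = 0.01287 m².
T⁴ = P/(εσA) + T_w⁴ = 1490/(0.88·5.67×10⁻⁸·0.01287) + (1480)⁴
    = 2.321×10¹² + 4.798×10¹² = 7.119×10¹² K⁴.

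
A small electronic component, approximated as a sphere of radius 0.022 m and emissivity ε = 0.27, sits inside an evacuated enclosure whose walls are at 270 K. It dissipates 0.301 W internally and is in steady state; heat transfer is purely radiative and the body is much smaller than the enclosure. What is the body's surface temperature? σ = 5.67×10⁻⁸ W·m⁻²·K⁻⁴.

For a small grey body in a large enclosure, net radiated power = εσA(T⁴ − T_w⁴).
Steady state: P = εσA(T⁴ − T_w⁴) with A = 4πr² = 0.006082 m².
T⁴ = P/(εσA) + T_w⁴ = 0.301/(0.27·5.67×10⁻⁸·0.006082) + (270)⁴
    = 3.233×10⁹ + 5.314×10⁹ = 8.547×10⁹ K⁴.

T ≈ 304 K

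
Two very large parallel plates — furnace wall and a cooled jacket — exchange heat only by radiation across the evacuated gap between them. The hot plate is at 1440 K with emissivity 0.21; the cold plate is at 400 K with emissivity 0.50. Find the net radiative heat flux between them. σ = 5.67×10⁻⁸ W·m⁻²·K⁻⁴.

q ≈ 42100 W/m²

For two infinite grey parallel plates, q = σ(T₁⁴ − T₂⁴)/(1/ε₁ + 1/ε₂ − 1).
T₁⁴ − T₂⁴ = 4.300×10¹² − 2.560×10¹⁰ = 4.274×10¹² K⁴.
1/ε₁ + 1/ε₂ − 1 = 4.762 + 2.000 − 1 = 5.762.
q = 5.67×10⁻⁸ × 4.274×10¹² / 5.762.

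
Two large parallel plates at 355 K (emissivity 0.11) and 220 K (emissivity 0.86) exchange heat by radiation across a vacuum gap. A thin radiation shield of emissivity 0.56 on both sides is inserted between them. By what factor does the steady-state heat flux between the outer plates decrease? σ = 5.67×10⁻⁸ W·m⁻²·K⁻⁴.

Without shield: q₀ = σΔ(T⁴)/(1/ε₁+1/ε₂−1) with denominator 9.254.
With shield the two gaps are in series; the resistances add: (1/ε₁+1/ε_s−1)+(1/ε_s+1/ε₂−1) = 9.877+1.949 = 11.83.
Heat-flux ratio q₀/q = 11.83/9.254.

factor ≈ 1.28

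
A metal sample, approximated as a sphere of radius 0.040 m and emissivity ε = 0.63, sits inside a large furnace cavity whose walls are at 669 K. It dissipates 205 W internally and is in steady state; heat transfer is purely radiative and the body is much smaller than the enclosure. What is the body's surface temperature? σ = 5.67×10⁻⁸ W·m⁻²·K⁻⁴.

T ≈ 835 K

For a small grey body in a large enclosure, net radiated power = εσA(T⁴ − T_w⁴).
Steady state: P = εσA(T⁴ − T_w⁴) with A = 4πr² = 0.02011 m².
T⁴ = P/(εσA) + T_w⁴ = 205/(0.63·5.67×10⁻⁸·0.02011) + (669)⁴
    = 2.854×10¹¹ + 2.003×10¹¹ = 4.857×10¹¹ K⁴.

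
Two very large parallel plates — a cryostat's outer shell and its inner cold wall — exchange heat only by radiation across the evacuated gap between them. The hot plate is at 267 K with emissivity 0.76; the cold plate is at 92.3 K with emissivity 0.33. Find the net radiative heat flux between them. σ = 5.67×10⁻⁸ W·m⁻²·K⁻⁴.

For two infinite grey parallel plates, q = σ(T₁⁴ − T₂⁴)/(1/ε₁ + 1/ε₂ − 1).
T₁⁴ − T₂⁴ = 5.082×10⁹ − 7.258×10⁷ = 5.010×10⁹ K⁴.
1/ε₁ + 1/ε₂ − 1 = 1.316 + 3.030 − 1 = 3.346.
q = 5.67×10⁻⁸ × 5.010×10⁹ / 3.346.

q ≈ 84.9 W/m²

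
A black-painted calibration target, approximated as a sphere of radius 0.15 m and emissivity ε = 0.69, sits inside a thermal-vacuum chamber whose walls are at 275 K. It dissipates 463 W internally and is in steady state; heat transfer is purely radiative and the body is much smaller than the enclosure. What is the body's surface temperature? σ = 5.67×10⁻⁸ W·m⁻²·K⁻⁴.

For a small grey body in a large enclosure, net radiated power = εσA(T⁴ − T_w⁴).
Steady state: P = εσA(T⁴ − T_w⁴) with A = 4πr² = 0.2827 m².
T⁴ = P/(εσA) + T_w⁴ = 463/(0.69·5.67×10⁻⁸·0.2827) + (275)⁴
    = 4.186×10¹⁰ + 5.719×10⁹ = 4.758×10¹⁰ K⁴.

T ≈ 467 K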